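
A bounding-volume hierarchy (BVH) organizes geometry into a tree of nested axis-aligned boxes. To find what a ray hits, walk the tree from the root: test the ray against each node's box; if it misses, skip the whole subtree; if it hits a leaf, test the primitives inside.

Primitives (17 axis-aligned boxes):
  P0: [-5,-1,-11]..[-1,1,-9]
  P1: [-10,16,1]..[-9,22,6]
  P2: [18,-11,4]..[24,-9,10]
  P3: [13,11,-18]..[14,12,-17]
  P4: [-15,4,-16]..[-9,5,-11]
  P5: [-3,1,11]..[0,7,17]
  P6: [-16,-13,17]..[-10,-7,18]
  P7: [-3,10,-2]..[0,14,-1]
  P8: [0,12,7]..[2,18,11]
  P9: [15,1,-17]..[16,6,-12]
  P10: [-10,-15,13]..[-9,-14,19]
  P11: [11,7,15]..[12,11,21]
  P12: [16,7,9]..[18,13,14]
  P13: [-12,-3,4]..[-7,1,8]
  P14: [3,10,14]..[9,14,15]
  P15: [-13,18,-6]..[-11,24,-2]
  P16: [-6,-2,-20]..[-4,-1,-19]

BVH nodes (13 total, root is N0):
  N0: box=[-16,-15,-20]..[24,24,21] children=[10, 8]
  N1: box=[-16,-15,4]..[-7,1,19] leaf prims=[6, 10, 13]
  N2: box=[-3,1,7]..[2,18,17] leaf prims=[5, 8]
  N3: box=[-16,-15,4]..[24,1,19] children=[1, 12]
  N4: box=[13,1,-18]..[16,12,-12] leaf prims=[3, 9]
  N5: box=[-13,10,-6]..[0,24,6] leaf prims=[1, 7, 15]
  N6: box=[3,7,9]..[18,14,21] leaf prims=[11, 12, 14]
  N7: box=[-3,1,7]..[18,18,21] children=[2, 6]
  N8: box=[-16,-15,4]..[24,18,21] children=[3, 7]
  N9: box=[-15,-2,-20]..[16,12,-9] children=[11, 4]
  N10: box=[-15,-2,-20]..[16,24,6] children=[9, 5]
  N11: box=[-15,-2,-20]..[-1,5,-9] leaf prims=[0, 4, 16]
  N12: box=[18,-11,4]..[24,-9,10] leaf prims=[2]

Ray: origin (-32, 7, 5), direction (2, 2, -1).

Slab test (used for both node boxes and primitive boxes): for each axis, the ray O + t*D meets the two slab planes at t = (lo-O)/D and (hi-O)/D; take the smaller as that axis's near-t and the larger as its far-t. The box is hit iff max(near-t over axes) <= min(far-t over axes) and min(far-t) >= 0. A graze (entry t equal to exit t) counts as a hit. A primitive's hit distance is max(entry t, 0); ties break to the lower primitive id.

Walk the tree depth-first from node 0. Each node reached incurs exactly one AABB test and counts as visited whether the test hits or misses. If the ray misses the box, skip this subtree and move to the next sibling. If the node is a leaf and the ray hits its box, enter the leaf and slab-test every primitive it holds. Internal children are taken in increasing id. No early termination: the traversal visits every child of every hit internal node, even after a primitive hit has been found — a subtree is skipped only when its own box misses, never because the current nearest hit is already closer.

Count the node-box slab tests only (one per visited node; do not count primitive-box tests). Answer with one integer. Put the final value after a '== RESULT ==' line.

Traverse from the root:
N0 x:[8,28] y:[-11,17/2] z:[-16,25] -> hit [8,17/2], descend [8, 10]
  N8 x:[8,28] y:[-11,11/2] z:[-16,1] -> miss, prune
  N10 x:[17/2,24] y:[-9/2,17/2] z:[-1,25] -> hit [17/2,17/2], descend [5, 9]
    N5 x:[19/2,16] y:[3/2,17/2] z:[-1,11] -> miss, prune
    N9 x:[17/2,24] y:[-9/2,5/2] z:[14,25] -> miss, prune

Visited [0, 8, 10, 5, 9]. Tests: 5 box, 0 leaf. Nearest: miss.

== RESULT ==
5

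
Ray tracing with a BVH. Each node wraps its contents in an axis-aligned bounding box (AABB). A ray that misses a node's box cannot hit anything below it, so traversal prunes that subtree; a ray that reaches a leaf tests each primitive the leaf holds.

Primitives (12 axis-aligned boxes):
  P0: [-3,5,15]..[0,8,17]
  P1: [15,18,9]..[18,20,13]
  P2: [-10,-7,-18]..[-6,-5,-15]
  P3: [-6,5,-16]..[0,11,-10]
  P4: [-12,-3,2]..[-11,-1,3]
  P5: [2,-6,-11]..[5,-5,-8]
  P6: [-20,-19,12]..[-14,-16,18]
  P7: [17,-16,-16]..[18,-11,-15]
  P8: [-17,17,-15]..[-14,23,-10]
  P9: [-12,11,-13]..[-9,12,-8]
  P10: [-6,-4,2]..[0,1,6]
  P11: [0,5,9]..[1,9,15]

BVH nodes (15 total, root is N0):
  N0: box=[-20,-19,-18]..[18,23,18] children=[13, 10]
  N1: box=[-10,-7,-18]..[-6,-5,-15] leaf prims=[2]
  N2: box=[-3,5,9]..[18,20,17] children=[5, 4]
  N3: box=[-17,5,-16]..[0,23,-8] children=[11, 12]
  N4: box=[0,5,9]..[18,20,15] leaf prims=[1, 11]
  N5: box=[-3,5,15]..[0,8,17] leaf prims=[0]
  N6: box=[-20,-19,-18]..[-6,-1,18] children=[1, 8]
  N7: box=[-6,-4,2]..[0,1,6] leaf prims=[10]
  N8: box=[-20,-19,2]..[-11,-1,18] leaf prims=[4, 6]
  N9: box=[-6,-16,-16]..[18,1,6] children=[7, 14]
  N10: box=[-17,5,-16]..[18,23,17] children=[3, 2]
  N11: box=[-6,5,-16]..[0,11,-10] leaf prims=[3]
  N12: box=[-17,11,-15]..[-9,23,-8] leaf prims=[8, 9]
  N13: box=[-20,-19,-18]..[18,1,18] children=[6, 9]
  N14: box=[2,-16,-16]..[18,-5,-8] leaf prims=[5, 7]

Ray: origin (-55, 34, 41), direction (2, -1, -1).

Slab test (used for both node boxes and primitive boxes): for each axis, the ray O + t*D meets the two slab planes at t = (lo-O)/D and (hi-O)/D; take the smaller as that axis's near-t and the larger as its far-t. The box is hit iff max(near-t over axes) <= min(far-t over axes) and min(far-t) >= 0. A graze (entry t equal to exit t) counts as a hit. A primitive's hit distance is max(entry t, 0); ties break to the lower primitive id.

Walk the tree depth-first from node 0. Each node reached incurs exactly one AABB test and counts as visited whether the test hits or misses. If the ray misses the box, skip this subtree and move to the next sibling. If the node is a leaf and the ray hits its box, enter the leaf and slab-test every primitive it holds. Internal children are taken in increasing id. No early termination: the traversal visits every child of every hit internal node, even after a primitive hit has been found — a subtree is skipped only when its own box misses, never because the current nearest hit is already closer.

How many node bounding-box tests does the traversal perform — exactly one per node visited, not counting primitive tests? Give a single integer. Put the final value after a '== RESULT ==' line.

Traverse from the root:
N0 x:[35/2,73/2] y:[11,53] z:[23,59] -> hit [23,73/2], descend [10, 13]
  N10 x:[19,73/2] y:[11,29] z:[24,57] -> hit [24,29], descend [2, 3]
    N2 x:[26,73/2] y:[14,29] z:[24,32] -> hit [26,29], descend [4, 5]
      N4 x:[55/2,73/2] y:[14,29] z:[26,32] -> hit [55/2,29] leaf, test {P1(miss), P11@t=55/2}
      N5 x:[26,55/2] y:[26,29] z:[24,26] -> hit [26,26] leaf, test {P0@t=26}
    N3 x:[19,55/2] y:[11,29] z:[49,57] -> miss, prune
  N13 x:[35/2,73/2] y:[33,53] z:[23,59] -> hit [33,73/2], descend [6, 9]
    N6 x:[35/2,49/2] y:[35,53] z:[23,59] -> miss, prune
    N9 x:[49/2,73/2] y:[33,50] z:[35,57] -> hit [35,73/2], descend [7, 14]
      N7 x:[49/2,55/2] y:[33,38] z:[35,39] -> miss, prune
      N14 x:[57/2,73/2] y:[39,50] z:[49,57] -> miss, prune

11 AABB tests over nodes [0, 10, 2, 4, 5, 3, 13, 6, 9, 7, 14]; 2 leaves entered; closest P0.

== RESULT ==
11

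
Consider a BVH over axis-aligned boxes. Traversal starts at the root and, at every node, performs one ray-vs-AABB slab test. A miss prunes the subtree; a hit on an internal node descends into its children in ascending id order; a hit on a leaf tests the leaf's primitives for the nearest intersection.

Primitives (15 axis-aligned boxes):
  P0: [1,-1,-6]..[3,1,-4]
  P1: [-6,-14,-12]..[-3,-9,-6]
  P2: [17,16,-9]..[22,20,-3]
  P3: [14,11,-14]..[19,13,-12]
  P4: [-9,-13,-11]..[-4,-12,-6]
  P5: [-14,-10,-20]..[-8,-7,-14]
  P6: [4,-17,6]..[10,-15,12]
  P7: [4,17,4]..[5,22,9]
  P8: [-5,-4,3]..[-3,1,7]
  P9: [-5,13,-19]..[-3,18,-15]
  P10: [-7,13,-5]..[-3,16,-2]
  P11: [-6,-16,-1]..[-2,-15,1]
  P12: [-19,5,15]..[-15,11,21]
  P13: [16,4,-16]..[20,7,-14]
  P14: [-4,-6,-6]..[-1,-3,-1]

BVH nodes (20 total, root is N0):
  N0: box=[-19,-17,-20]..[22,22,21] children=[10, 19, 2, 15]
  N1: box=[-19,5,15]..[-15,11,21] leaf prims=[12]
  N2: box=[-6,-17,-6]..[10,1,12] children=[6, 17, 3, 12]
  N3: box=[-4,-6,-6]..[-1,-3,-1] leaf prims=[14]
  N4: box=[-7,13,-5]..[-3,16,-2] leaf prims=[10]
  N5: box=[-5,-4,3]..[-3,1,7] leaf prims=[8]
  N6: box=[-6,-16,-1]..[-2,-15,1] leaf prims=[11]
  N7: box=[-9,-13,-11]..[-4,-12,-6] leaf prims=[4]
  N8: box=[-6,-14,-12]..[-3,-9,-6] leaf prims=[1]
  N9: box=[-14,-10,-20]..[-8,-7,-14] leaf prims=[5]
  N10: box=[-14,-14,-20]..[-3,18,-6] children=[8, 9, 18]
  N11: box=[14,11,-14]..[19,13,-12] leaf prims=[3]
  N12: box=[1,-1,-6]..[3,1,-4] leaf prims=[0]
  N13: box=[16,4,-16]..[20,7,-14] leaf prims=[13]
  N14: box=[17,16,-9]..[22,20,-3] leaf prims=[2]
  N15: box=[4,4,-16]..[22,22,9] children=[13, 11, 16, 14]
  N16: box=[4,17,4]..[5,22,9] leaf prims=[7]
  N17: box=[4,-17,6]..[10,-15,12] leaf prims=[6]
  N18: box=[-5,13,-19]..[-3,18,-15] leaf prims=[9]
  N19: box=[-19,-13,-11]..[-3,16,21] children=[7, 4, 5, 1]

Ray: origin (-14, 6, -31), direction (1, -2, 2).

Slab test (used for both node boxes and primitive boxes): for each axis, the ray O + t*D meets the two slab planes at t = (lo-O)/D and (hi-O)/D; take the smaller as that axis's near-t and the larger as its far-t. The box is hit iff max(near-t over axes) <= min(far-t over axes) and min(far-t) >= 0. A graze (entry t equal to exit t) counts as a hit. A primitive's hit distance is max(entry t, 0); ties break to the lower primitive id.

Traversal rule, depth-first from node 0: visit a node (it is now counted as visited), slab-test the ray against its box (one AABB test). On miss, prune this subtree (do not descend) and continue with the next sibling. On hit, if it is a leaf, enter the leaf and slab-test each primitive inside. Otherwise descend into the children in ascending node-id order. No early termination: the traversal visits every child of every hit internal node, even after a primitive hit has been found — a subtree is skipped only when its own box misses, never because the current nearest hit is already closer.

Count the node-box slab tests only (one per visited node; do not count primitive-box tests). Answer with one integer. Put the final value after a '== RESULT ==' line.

Walk:
N0 x:[-5,36] y:[-8,23/2] z:[11/2,26] -> hit [11/2,23/2], descend [2, 10, 15, 19]
  N2 x:[8,24] y:[5/2,23/2] z:[25/2,43/2] -> miss, prune
  N10 x:[0,11] y:[-6,10] z:[11/2,25/2] -> hit [11/2,10], descend [8, 9, 18]
    N8 x:[8,11] y:[15/2,10] z:[19/2,25/2] -> hit [19/2,10] leaf, test {P1@t=19/2}
    N9 x:[0,6] y:[13/2,8] z:[11/2,17/2] -> miss, prune
    N18 x:[9,11] y:[-6,-7/2] z:[6,8] -> miss, prune
  N15 x:[18,36] y:[-8,1] z:[15/2,20] -> miss, prune
  N19 x:[-5,11] y:[-5,19/2] z:[10,26] -> miss, prune

order=[0, 2, 10, 8, 9, 18, 15, 19]  |boxes|=8  |leaves|=1  hit=P1

== RESULT ==
8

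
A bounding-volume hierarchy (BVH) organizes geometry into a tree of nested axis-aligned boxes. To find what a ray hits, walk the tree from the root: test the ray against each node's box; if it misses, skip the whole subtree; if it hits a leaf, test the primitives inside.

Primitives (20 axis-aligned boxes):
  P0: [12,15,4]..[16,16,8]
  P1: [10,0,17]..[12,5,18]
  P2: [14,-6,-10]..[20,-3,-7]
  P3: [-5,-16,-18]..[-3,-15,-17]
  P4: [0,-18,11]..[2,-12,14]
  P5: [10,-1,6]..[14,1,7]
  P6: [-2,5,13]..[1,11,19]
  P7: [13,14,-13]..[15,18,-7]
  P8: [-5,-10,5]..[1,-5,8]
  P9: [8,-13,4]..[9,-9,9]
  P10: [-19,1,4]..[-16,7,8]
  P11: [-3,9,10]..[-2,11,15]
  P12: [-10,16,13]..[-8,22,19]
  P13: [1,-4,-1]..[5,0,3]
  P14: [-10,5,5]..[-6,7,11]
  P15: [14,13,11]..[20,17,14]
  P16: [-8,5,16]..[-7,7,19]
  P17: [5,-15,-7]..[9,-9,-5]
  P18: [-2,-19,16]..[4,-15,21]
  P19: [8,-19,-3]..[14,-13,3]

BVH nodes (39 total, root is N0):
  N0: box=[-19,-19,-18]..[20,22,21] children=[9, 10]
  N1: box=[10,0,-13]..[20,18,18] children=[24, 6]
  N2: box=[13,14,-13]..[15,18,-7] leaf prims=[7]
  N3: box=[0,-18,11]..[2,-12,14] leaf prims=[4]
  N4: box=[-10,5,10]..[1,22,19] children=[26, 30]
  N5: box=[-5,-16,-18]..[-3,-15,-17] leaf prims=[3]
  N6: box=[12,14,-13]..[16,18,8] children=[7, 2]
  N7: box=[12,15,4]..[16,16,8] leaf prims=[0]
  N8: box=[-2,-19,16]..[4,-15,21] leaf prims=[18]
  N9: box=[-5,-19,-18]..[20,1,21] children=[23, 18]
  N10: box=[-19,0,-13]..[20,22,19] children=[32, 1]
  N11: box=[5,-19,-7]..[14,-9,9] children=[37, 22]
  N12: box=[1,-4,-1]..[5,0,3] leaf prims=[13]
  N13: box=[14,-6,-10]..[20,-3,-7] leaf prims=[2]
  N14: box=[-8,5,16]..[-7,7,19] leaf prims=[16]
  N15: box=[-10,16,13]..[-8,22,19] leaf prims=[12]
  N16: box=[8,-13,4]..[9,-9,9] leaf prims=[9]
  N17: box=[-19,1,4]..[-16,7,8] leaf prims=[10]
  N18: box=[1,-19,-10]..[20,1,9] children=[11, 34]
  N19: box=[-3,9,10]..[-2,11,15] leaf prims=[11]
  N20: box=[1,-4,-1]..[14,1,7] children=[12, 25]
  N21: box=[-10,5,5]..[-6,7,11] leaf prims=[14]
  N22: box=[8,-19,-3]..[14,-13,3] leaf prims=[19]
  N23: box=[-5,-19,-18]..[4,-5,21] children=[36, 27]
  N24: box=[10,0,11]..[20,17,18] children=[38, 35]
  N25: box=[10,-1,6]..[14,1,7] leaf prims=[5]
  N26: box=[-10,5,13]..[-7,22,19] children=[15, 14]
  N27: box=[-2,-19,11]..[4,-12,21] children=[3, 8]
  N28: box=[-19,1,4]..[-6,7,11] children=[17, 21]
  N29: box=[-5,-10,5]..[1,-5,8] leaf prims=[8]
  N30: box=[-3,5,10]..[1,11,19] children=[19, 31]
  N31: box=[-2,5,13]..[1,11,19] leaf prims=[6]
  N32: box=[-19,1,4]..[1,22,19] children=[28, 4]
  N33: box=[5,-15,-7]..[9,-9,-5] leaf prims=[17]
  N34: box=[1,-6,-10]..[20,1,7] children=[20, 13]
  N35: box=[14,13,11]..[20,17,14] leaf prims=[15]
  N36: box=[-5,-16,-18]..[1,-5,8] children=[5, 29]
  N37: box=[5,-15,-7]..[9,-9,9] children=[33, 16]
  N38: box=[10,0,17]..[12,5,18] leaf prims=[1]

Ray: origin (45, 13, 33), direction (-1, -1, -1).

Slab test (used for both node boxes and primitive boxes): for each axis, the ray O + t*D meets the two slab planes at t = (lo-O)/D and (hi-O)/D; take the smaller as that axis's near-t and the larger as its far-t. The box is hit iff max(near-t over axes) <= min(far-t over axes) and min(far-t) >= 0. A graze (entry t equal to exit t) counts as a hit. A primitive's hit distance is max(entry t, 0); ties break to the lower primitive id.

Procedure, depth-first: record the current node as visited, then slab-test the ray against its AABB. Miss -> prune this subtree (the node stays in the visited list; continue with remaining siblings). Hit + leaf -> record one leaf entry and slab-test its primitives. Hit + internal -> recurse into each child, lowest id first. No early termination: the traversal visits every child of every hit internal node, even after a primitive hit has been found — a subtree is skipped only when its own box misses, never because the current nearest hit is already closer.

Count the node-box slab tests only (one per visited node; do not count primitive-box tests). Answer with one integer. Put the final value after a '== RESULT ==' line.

Traverse from the root:
N0 x:[25,64] y:[-9,32] z:[12,51] -> hit [25,32], descend [9, 10]
  N9 x:[25,50] y:[12,32] z:[12,51] -> hit [25,32], descend [18, 23]
    N18 x:[25,44] y:[12,32] z:[24,43] -> hit [25,32], descend [11, 34]
      N11 x:[31,40] y:[22,32] z:[24,40] -> hit [31,32], descend [22, 37]
        N22 x:[31,37] y:[26,32] z:[30,36] -> hit [31,32] leaf, test {P19@t=31}
        N37 x:[36,40] y:[22,28] z:[24,40] -> miss, prune
      N34 x:[25,44] y:[12,19] z:[26,43] -> miss, prune
    N23 x:[41,50] y:[18,32] z:[12,51] -> miss, prune
  N10 x:[25,64] y:[-9,13] z:[14,46] -> miss, prune

Summary -> nodes [0, 9, 18, 11, 22, 37, 34, 23, 10]; box-tests=9; leaf-entries=1; first=P19

== RESULT ==
9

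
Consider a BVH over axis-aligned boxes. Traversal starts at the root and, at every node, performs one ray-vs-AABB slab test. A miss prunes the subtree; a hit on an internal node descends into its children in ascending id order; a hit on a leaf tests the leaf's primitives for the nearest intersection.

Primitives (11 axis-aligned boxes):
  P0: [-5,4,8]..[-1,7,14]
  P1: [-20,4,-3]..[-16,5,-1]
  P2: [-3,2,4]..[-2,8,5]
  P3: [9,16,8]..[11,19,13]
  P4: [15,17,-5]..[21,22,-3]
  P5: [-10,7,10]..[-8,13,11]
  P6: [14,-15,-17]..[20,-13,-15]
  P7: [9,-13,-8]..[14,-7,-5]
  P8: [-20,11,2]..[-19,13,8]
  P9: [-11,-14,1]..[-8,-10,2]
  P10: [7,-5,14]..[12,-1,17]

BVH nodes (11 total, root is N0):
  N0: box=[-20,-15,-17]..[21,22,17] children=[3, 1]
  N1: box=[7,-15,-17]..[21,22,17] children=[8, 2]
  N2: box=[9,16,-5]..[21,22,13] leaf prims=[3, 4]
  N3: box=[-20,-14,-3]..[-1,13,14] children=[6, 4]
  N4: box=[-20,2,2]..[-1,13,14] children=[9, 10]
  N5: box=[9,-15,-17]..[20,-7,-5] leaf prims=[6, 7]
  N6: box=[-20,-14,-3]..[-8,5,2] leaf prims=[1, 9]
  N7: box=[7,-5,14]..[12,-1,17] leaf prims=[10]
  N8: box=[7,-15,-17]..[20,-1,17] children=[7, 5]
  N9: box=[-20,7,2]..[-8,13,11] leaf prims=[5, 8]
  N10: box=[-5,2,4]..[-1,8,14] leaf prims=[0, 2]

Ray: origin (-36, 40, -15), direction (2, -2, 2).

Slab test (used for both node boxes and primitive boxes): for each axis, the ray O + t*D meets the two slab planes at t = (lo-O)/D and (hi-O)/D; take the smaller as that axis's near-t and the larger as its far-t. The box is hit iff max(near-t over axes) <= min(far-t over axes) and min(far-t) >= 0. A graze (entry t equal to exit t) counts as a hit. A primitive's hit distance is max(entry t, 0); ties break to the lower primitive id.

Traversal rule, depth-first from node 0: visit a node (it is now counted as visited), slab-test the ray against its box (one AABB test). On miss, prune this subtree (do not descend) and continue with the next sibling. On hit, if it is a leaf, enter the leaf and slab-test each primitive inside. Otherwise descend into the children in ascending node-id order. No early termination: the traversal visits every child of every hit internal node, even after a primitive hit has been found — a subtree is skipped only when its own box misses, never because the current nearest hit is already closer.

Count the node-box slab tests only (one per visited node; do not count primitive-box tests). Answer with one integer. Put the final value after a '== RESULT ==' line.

Traverse from the root:
N0 x:[8,57/2] y:[9,55/2] z:[-1,16] -> hit [9,16], descend [1, 3]
  N1 x:[43/2,57/2] y:[9,55/2] z:[-1,16] -> miss, prune
  N3 x:[8,35/2] y:[27/2,27] z:[6,29/2] -> hit [27/2,29/2], descend [4, 6]
    N4 x:[8,35/2] y:[27/2,19] z:[17/2,29/2] -> hit [27/2,29/2], descend [9, 10]
      N9 x:[8,14] y:[27/2,33/2] z:[17/2,13] -> miss, prune
      N10 x:[31/2,35/2] y:[16,19] z:[19/2,29/2] -> miss, prune
    N6 x:[8,14] y:[35/2,27] z:[6,17/2] -> miss, prune

Summary -> nodes [0, 1, 3, 4, 9, 10, 6]; box-tests=7; leaf-entries=0; first=miss

== RESULT ==
7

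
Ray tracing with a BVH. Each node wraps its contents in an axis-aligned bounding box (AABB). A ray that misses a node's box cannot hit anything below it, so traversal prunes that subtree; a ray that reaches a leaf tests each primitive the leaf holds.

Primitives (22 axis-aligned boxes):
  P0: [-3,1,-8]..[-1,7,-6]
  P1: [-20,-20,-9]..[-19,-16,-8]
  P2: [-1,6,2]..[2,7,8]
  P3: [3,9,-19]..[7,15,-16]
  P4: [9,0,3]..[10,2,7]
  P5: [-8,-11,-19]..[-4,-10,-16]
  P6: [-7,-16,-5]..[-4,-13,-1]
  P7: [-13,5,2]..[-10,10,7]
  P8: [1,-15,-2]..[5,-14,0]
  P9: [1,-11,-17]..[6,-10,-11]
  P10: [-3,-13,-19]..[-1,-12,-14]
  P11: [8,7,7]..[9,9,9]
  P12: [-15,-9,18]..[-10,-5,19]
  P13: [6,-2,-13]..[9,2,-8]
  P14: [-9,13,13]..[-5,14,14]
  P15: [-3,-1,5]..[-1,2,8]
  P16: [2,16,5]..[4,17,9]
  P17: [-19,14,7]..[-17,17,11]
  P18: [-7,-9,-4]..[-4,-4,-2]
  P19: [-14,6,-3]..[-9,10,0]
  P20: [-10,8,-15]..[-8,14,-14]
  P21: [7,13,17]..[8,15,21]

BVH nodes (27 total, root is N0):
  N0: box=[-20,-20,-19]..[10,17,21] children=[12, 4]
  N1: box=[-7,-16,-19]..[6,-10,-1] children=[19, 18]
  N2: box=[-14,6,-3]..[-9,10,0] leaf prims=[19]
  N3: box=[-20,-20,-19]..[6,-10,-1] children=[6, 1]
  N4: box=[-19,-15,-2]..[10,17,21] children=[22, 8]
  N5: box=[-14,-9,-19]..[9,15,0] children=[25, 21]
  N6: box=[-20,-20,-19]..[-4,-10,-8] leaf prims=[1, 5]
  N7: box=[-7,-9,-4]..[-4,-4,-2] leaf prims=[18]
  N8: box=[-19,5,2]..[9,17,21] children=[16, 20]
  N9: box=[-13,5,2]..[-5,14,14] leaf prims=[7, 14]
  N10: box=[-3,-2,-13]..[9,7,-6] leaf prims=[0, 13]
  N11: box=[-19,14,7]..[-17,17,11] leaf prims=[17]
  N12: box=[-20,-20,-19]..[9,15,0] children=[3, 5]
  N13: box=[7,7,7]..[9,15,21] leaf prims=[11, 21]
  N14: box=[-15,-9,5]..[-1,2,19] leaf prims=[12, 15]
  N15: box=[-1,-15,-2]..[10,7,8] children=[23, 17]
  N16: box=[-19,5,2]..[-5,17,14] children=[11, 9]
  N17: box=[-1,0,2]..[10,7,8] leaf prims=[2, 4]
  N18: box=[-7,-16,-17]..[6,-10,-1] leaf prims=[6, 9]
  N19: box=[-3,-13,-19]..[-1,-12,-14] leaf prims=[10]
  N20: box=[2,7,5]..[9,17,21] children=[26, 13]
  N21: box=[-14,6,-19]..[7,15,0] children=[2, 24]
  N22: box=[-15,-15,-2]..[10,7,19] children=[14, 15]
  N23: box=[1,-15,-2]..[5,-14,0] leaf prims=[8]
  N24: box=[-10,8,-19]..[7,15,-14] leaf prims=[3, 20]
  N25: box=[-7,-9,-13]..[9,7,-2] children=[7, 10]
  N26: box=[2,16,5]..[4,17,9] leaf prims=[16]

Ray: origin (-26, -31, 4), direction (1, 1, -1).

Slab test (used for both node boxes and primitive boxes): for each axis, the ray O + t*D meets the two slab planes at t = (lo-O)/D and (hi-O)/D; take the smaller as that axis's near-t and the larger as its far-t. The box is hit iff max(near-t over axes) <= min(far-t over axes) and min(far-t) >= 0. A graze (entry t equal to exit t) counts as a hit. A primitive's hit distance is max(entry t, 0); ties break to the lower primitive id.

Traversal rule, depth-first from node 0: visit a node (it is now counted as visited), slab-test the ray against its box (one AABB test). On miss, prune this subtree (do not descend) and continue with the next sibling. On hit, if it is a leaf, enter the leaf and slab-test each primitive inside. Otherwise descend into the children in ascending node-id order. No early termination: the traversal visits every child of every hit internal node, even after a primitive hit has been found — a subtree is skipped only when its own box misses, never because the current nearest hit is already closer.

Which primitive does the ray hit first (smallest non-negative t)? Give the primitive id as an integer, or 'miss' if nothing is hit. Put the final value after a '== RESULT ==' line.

Traverse from the root:
N0 x:[6,36] y:[11,48] z:[-17,23] -> hit [11,23], descend [4, 12]
  N4 x:[7,36] y:[16,48] z:[-17,6] -> miss, prune
  N12 x:[6,35] y:[11,46] z:[4,23] -> hit [11,23], descend [3, 5]
    N3 x:[6,32] y:[11,21] z:[5,23] -> hit [11,21], descend [1, 6]
      N1 x:[19,32] y:[15,21] z:[5,23] -> hit [19,21], descend [18, 19]
        N18 x:[19,32] y:[15,21] z:[5,21] -> hit [19,21] leaf, test {P6(miss), P9(miss)}
        N19 x:[23,25] y:[18,19] z:[18,23] -> miss, prune
      N6 x:[6,22] y:[11,21] z:[12,23] -> hit [12,21] leaf, test {P1(miss), P5@t=20}
    N5 x:[12,35] y:[22,46] z:[4,23] -> hit [22,23], descend [21, 25]
      N21 x:[12,33] y:[37,46] z:[4,23] -> miss, prune
      N25 x:[19,35] y:[22,38] z:[6,17] -> miss, prune

Summary -> nodes [0, 4, 12, 3, 1, 18, 19, 6, 5, 21, 25]; box-tests=11; leaf-entries=2; first=P5

== RESULT ==
5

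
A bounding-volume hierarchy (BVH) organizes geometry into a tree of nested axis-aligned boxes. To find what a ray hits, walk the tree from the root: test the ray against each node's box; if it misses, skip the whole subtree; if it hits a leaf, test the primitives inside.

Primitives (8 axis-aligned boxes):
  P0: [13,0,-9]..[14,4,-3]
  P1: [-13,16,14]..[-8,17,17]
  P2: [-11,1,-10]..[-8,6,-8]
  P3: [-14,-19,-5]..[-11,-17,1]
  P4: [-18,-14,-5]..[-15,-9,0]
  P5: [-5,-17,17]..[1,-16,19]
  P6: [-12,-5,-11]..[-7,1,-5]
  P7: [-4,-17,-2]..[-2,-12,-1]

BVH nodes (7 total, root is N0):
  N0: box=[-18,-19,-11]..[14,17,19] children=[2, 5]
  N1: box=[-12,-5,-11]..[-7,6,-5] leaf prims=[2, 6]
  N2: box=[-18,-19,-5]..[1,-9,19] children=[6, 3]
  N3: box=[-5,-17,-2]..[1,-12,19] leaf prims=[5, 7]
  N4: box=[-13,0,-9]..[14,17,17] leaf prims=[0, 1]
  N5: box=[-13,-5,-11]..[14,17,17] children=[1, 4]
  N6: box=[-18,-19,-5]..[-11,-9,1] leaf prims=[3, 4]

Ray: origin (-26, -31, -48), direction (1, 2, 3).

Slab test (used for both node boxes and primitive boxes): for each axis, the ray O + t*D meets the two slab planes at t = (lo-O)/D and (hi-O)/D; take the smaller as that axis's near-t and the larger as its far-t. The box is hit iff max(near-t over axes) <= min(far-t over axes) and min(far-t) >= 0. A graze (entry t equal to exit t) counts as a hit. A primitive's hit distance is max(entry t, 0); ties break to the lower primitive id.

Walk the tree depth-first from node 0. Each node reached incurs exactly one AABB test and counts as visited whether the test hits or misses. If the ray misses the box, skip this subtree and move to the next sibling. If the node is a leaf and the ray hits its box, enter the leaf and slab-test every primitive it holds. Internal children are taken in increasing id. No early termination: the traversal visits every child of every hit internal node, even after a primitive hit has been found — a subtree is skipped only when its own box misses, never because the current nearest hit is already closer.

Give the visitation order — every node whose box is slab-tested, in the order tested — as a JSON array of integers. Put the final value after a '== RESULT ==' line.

Traverse from the root:
N0 x:[8,40] y:[6,24] z:[37/3,67/3] -> hit [37/3,67/3], descend [2, 5]
  N2 x:[8,27] y:[6,11] z:[43/3,67/3] -> miss, prune
  N5 x:[13,40] y:[13,24] z:[37/3,65/3] -> hit [13,65/3], descend [1, 4]
    N1 x:[14,19] y:[13,37/2] z:[37/3,43/3] -> hit [14,43/3] leaf, test {P2(miss), P6@t=14}
    N4 x:[13,40] y:[31/2,24] z:[13,65/3] -> hit [31/2,65/3] leaf, test {P0(miss), P1(miss)}

order=[0, 2, 5, 1, 4]  |boxes|=5  |leaves|=2  hit=P6

== RESULT ==
[0, 2, 5, 1, 4]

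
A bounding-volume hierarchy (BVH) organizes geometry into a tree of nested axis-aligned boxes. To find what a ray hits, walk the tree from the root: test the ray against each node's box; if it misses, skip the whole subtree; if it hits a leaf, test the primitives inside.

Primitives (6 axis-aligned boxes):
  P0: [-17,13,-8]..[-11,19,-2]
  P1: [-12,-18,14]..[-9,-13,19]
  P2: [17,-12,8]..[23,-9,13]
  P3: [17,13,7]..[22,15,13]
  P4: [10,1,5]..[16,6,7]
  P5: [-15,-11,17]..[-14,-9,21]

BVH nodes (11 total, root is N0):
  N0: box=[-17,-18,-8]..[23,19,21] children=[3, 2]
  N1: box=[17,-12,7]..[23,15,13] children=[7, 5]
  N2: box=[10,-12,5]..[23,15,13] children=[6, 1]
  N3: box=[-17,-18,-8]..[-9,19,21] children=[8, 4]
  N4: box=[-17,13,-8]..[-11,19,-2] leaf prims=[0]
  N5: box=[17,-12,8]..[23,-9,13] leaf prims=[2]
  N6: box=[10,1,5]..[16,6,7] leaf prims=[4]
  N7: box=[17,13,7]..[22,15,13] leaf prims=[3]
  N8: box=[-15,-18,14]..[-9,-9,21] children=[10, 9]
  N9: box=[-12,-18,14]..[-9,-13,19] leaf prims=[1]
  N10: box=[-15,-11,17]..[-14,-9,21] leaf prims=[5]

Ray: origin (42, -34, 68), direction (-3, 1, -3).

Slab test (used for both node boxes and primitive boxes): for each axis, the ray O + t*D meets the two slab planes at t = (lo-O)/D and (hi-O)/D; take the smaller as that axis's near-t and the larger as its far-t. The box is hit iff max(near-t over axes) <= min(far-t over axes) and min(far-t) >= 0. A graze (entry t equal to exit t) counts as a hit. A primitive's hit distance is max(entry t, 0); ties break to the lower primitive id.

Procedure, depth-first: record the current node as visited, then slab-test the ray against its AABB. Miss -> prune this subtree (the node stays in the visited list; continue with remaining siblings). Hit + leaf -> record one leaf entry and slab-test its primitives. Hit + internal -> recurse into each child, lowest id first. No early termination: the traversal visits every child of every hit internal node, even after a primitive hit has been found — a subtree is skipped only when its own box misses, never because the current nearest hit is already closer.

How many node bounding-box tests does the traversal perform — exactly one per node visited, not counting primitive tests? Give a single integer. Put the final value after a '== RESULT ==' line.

Traverse from the root:
N0 x:[19/3,59/3] y:[16,53] z:[47/3,76/3] -> hit [16,59/3], descend [2, 3]
  N2 x:[19/3,32/3] y:[22,49] z:[55/3,21] -> miss, prune
  N3 x:[17,59/3] y:[16,53] z:[47/3,76/3] -> hit [17,59/3], descend [4, 8]
    N4 x:[53/3,59/3] y:[47,53] z:[70/3,76/3] -> miss, prune
    N8 x:[17,19] y:[16,25] z:[47/3,18] -> hit [17,18], descend [9, 10]
      N9 x:[17,18] y:[16,21] z:[49/3,18] -> hit [17,18] leaf, test {P1@t=17}
      N10 x:[56/3,19] y:[23,25] z:[47/3,17] -> miss, prune

order=[0, 2, 3, 4, 8, 9, 10]  |boxes|=7  |leaves|=1  hit=P1

== RESULT ==
7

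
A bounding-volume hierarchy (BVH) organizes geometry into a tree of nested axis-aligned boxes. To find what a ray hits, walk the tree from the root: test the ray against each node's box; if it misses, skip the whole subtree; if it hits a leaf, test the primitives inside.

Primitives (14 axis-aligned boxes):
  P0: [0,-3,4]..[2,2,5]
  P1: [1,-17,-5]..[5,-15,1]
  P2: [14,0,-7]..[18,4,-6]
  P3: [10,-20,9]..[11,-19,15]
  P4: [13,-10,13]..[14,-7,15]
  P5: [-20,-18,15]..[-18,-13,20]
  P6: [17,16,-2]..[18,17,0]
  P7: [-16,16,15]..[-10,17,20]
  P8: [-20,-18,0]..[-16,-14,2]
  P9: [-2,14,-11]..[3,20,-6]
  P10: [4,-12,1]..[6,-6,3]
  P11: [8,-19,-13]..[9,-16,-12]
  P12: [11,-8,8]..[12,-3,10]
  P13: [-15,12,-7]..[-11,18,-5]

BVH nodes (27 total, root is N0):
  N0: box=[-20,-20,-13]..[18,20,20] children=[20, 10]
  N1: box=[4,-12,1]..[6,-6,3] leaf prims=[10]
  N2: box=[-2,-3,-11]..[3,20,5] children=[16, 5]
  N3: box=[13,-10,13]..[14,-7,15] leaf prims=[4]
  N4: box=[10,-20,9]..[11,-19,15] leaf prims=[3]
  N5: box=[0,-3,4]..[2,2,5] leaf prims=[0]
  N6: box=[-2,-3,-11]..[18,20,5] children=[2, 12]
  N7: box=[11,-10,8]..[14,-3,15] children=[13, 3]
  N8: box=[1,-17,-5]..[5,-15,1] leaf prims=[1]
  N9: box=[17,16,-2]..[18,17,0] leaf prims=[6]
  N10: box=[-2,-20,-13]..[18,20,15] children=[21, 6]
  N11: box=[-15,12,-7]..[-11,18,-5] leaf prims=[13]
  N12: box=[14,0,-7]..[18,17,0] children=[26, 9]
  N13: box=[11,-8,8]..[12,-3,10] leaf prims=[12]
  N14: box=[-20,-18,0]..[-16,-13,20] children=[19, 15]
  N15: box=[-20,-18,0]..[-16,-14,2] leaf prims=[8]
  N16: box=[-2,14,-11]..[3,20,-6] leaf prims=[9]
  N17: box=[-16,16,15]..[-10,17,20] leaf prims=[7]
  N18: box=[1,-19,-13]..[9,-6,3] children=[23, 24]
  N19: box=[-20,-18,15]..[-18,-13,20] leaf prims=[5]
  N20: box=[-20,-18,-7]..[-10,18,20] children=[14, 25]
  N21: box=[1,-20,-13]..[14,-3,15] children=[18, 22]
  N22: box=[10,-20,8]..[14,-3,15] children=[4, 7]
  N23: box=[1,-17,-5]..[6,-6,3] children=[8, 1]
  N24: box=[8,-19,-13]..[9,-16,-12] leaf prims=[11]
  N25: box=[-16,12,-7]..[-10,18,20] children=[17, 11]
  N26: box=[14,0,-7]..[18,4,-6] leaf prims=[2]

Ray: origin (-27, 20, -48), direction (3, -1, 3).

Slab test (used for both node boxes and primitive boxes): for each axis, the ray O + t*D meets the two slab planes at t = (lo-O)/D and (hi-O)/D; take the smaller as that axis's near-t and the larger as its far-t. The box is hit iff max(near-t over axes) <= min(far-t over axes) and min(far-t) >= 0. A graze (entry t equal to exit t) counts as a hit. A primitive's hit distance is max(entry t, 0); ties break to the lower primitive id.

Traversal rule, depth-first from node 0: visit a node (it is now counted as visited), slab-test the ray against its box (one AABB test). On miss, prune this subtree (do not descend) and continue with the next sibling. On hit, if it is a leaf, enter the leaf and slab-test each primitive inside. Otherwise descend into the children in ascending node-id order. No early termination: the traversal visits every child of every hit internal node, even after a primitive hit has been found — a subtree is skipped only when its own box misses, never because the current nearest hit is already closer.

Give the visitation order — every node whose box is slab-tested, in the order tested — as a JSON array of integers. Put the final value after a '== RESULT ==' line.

Walk:
N0 x:[7/3,15] y:[0,40] z:[35/3,68/3] -> hit [35/3,15], descend [10, 20]
  N10 x:[25/3,15] y:[0,40] z:[35/3,21] -> hit [35/3,15], descend [6, 21]
    N6 x:[25/3,15] y:[0,23] z:[37/3,53/3] -> hit [37/3,15], descend [2, 12]
      N2 x:[25/3,10] y:[0,23] z:[37/3,53/3] -> miss, prune
      N12 x:[41/3,15] y:[3,20] z:[41/3,16] -> hit [41/3,15], descend [9, 26]
        N9 x:[44/3,15] y:[3,4] z:[46/3,16] -> miss, prune
        N26 x:[41/3,15] y:[16,20] z:[41/3,14] -> miss, prune
    N21 x:[28/3,41/3] y:[23,40] z:[35/3,21] -> miss, prune
  N20 x:[7/3,17/3] y:[2,38] z:[41/3,68/3] -> miss, prune

order=[0, 10, 6, 2, 12, 9, 26, 21, 20]  |boxes|=9  |leaves|=0  hit=miss

== RESULT ==
[0, 10, 6, 2, 12, 9, 26, 21, 20]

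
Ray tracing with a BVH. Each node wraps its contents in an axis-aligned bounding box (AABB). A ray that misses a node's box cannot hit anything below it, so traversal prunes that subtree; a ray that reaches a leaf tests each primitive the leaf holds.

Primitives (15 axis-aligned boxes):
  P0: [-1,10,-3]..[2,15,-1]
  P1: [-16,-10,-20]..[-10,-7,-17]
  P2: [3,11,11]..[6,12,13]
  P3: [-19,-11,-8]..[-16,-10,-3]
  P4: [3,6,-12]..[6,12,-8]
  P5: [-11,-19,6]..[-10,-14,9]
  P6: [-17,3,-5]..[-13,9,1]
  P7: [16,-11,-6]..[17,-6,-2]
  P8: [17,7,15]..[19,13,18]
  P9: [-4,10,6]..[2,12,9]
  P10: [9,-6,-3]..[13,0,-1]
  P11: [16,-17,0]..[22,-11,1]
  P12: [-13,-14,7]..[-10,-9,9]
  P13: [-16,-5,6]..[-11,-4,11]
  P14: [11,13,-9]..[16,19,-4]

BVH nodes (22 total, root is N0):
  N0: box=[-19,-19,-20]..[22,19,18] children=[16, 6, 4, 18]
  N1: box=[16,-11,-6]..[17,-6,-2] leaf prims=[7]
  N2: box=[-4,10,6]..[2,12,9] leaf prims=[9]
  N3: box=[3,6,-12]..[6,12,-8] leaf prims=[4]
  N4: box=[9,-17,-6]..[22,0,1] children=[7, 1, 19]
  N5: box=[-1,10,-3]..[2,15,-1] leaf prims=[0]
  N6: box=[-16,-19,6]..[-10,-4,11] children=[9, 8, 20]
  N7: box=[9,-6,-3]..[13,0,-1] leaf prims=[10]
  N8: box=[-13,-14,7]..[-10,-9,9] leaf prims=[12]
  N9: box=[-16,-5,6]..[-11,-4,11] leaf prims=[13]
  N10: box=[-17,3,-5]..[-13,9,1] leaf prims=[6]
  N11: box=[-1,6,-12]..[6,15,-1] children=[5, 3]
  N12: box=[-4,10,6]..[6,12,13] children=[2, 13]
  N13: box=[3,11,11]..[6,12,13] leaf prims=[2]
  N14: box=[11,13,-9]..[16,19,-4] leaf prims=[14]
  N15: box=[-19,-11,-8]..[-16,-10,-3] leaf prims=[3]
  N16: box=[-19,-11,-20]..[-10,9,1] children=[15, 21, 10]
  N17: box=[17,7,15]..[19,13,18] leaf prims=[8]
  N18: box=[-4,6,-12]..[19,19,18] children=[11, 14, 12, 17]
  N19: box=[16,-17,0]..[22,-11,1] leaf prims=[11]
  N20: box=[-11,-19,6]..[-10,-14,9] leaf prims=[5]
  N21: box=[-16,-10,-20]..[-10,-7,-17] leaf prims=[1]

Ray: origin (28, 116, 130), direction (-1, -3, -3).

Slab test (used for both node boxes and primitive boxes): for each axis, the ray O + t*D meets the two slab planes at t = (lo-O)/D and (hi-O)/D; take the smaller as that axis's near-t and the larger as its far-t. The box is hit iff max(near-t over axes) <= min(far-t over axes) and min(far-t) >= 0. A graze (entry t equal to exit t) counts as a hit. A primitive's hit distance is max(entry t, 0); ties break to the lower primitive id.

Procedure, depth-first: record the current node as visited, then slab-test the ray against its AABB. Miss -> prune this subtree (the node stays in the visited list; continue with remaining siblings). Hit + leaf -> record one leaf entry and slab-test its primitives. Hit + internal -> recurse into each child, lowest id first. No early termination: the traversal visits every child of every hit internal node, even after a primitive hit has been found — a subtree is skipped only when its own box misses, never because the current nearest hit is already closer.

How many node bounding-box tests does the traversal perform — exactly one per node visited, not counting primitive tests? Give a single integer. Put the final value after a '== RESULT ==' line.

Walk:
N0 x:[6,47] y:[97/3,45] z:[112/3,50] -> hit [112/3,45], descend [4, 6, 16, 18]
  N4 x:[6,19] y:[116/3,133/3] z:[43,136/3] -> miss, prune
  N6 x:[38,44] y:[40,45] z:[119/3,124/3] -> hit [40,124/3], descend [8, 9, 20]
    N8 x:[38,41] y:[125/3,130/3] z:[121/3,41] -> miss, prune
    N9 x:[39,44] y:[40,121/3] z:[119/3,124/3] -> hit [40,121/3] leaf, test {P13@t=40}
    N20 x:[38,39] y:[130/3,45] z:[121/3,124/3] -> miss, prune
  N16 x:[38,47] y:[107/3,127/3] z:[43,50] -> miss, prune
  N18 x:[9,32] y:[97/3,110/3] z:[112/3,142/3] -> miss, prune

Visited [0, 4, 6, 8, 9, 20, 16, 18]. Tests: 8 box, 1 leaf. Nearest: P13.

== RESULT ==
8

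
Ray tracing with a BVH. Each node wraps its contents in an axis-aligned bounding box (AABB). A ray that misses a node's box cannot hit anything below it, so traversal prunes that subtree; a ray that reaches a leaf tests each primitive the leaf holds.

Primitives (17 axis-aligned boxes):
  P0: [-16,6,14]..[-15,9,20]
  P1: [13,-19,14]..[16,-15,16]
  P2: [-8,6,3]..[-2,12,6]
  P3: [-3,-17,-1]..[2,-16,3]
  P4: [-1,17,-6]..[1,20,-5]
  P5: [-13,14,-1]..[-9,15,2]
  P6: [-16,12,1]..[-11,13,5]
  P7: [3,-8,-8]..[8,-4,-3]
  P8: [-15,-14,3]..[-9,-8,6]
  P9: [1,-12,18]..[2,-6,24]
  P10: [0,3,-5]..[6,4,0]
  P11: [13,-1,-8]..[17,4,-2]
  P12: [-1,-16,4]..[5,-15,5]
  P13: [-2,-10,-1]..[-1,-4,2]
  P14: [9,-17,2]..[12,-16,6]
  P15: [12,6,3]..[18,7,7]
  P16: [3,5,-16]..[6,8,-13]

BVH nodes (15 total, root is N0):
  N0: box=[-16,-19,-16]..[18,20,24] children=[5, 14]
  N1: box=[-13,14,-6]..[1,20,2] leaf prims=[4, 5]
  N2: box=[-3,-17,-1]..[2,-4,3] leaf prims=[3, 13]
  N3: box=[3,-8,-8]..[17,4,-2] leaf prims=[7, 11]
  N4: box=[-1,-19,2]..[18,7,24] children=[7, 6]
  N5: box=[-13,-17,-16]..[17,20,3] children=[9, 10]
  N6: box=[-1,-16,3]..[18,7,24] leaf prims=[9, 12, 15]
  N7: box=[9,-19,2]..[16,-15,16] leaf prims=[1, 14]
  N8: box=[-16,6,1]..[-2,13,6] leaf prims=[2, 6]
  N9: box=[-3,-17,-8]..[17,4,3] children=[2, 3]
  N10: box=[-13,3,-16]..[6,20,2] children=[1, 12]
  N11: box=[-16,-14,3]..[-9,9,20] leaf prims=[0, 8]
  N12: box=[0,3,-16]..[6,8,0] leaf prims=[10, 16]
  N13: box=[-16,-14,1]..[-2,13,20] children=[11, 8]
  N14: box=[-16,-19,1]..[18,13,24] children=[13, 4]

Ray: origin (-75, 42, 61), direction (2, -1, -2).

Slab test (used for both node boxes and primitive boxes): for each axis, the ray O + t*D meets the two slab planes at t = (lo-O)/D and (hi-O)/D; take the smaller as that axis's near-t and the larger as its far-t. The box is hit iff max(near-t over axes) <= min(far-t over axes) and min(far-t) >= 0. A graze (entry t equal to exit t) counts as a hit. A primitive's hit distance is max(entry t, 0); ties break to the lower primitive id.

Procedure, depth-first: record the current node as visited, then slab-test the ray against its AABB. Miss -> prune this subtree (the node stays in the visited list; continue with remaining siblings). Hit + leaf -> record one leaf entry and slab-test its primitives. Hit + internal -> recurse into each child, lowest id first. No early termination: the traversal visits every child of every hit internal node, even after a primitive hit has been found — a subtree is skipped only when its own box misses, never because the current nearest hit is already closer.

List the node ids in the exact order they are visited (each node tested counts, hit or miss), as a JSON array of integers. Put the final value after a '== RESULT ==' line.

Trace the traversal:
N0 x:[59/2,93/2] y:[22,61] z:[37/2,77/2] -> hit [59/2,77/2], descend [5, 14]
  N5 x:[31,46] y:[22,59] z:[29,77/2] -> hit [31,77/2], descend [9, 10]
    N9 x:[36,46] y:[38,59] z:[29,69/2] -> miss, prune
    N10 x:[31,81/2] y:[22,39] z:[59/2,77/2] -> hit [31,77/2], descend [1, 12]
      N1 x:[31,38] y:[22,28] z:[59/2,67/2] -> miss, prune
      N12 x:[75/2,81/2] y:[34,39] z:[61/2,77/2] -> hit [75/2,77/2] leaf, test {P10(miss), P16(miss)}
  N14 x:[59/2,93/2] y:[29,61] z:[37/2,30] -> hit [59/2,30], descend [4, 13]
    N4 x:[37,93/2] y:[35,61] z:[37/2,59/2] -> miss, prune
    N13 x:[59/2,73/2] y:[29,56] z:[41/2,30] -> hit [59/2,30], descend [8, 11]
      N8 x:[59/2,73/2] y:[29,36] z:[55/2,30] -> hit [59/2,30] leaf, test {P2(miss), P6@t=59/2}
      N11 x:[59/2,33] y:[33,56] z:[41/2,29] -> miss, prune

Visited [0, 5, 9, 10, 1, 12, 14, 4, 13, 8, 11]. Tests: 11 box, 2 leaf. Nearest: P6.

== RESULT ==
[0, 5, 9, 10, 1, 12, 14, 4, 13, 8, 11]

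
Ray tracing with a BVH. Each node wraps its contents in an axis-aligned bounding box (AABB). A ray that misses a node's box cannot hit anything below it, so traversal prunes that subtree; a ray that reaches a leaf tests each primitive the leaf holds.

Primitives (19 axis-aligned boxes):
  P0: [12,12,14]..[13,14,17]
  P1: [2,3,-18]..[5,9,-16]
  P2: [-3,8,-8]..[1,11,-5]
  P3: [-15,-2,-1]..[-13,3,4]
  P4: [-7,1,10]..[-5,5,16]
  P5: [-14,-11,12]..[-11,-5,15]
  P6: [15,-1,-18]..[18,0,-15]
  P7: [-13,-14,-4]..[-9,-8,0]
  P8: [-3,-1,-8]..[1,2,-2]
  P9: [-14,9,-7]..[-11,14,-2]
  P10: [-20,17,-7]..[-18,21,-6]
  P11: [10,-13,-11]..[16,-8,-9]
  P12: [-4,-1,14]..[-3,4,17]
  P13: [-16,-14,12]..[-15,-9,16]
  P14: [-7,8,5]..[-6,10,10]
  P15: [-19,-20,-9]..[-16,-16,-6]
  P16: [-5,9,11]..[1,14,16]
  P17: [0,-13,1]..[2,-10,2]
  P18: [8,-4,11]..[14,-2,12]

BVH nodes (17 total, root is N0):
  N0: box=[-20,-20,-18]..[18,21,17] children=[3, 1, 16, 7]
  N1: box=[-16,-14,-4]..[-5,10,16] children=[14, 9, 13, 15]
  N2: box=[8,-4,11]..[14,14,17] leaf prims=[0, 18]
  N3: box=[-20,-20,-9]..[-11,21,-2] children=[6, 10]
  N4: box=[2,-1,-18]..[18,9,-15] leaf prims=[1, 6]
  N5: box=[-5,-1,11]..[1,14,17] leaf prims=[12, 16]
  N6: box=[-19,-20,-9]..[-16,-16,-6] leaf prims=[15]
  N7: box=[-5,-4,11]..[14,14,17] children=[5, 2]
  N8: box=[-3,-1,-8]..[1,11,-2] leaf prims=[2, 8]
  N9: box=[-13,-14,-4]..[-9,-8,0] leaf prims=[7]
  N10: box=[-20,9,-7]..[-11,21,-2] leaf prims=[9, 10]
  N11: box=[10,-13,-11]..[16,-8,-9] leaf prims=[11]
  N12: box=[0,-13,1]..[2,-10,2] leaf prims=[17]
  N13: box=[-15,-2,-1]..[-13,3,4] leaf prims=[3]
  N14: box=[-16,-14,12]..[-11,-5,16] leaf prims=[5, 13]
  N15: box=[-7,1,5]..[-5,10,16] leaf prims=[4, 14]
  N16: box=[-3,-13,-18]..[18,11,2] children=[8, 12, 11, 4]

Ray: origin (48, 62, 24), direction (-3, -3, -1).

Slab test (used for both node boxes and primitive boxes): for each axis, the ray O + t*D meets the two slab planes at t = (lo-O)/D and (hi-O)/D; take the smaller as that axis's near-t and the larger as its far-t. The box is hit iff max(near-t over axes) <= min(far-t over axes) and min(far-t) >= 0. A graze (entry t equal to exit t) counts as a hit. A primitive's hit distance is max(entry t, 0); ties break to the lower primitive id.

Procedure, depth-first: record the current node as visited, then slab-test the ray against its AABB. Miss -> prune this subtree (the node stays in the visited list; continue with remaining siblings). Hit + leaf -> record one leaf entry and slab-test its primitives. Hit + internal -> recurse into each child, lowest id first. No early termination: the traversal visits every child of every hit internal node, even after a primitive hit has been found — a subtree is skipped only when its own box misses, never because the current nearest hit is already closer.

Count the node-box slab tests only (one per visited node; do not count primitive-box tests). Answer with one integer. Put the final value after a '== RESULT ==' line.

Walk:
N0 x:[10,68/3] y:[41/3,82/3] z:[7,42] -> hit [41/3,68/3], descend [1, 3, 7, 16]
  N1 x:[53/3,64/3] y:[52/3,76/3] z:[8,28] -> hit [53/3,64/3], descend [9, 13, 14, 15]
    N9 x:[19,61/3] y:[70/3,76/3] z:[24,28] -> miss, prune
    N13 x:[61/3,21] y:[59/3,64/3] z:[20,25] -> hit [61/3,21] leaf, test {P3@t=61/3}
    N14 x:[59/3,64/3] y:[67/3,76/3] z:[8,12] -> miss, prune
    N15 x:[53/3,55/3] y:[52/3,61/3] z:[8,19] -> hit [53/3,55/3] leaf, test {P4(miss), P14@t=18}
  N3 x:[59/3,68/3] y:[41/3,82/3] z:[26,33] -> miss, prune
  N7 x:[34/3,53/3] y:[16,22] z:[7,13] -> miss, prune
  N16 x:[10,17] y:[17,25] z:[22,42] -> miss, prune

Visited [0, 1, 9, 13, 14, 15, 3, 7, 16]. Tests: 9 box, 2 leaf. Nearest: P14.

== RESULT ==
9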